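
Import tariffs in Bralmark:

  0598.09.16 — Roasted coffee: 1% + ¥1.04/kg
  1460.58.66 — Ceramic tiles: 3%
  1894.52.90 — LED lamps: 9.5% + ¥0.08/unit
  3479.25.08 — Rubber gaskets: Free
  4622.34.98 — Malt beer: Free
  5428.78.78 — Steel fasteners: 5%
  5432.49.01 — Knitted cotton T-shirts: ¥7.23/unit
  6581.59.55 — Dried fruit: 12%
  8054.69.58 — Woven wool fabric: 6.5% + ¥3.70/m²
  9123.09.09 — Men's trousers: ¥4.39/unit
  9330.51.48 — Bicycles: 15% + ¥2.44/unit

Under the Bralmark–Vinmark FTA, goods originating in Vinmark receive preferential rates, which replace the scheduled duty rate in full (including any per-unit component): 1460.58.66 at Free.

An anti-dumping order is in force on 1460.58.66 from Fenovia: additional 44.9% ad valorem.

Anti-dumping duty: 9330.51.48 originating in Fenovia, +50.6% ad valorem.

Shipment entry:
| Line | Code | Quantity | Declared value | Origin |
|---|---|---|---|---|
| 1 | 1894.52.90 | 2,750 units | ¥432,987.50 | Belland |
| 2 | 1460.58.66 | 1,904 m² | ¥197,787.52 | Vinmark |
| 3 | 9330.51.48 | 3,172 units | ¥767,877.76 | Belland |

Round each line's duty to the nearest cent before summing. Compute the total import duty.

Line 1 (1894.52.90, Belland, 2,750 units, ¥432,987.50):
Base rate for 1894.52.90 is 9.5% + ¥0.08/unit.
Duty = ¥432,987.50 × 9.5% + 2,750 × ¥0.08 = ¥41,353.81.
Line 2 (1460.58.66, Vinmark, 1,904 m², ¥197,787.52):
Base rate for 1460.58.66 is 3%.
Origin Vinmark qualifies under the Bralmark–Vinmark agreement and 1460.58.66 is covered: preferential rate Free applies instead.
The additional-duty order on 1460.58.66 targets Fenovia, not Vinmark; it does not apply.
Duty = ¥197,787.52 × 0% = ¥0.00.
Line 3 (9330.51.48, Belland, 3,172 units, ¥767,877.76):
Base rate for 9330.51.48 is 15% + ¥2.44/unit.
The additional-duty order on 9330.51.48 targets Fenovia, not Belland; it does not apply.
Duty = ¥767,877.76 × 15% + 3,172 × ¥2.44 = ¥122,921.34.
Total = ¥41,353.81 + ¥0.00 + ¥122,921.34 = ¥164,275.15.

¥164,275.15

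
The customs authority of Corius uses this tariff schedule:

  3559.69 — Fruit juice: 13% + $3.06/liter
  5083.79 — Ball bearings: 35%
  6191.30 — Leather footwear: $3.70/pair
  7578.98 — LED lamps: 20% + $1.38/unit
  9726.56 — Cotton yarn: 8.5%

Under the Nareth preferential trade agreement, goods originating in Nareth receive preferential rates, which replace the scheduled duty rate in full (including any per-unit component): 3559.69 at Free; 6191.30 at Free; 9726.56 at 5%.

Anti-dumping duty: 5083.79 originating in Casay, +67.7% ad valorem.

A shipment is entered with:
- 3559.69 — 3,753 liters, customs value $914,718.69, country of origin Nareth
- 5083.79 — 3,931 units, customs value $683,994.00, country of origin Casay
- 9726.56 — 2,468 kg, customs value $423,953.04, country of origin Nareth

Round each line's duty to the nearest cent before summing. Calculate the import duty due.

Line 1 (3559.69, Nareth, 3,753 liters, $914,718.69):
Base rate for 3559.69 is 13% + $3.06/liter.
Origin Nareth qualifies under the Corius–Nareth agreement and 3559.69 is covered: preferential rate Free applies instead.
Duty = $914,718.69 × 0% = $0.00.
Line 2 (5083.79, Casay, 3,931 units, $683,994.00):
Base rate for 5083.79 is 35%.
Additional duty on 5083.79 from Casay: +67.7%. Applied ad valorem rate: 35% + 67.7% = 102.7%.
Duty = $683,994.00 × 102.7% = $702,461.84.
Line 3 (9726.56, Nareth, 2,468 kg, $423,953.04):
Base rate for 9726.56 is 8.5%.
Origin Nareth qualifies under the Corius–Nareth agreement and 9726.56 is covered: preferential rate 5% applies instead.
Duty = $423,953.04 × 5% = $21,197.65.
Total = $0.00 + $702,461.84 + $21,197.65 = $723,659.49.

$723,659.49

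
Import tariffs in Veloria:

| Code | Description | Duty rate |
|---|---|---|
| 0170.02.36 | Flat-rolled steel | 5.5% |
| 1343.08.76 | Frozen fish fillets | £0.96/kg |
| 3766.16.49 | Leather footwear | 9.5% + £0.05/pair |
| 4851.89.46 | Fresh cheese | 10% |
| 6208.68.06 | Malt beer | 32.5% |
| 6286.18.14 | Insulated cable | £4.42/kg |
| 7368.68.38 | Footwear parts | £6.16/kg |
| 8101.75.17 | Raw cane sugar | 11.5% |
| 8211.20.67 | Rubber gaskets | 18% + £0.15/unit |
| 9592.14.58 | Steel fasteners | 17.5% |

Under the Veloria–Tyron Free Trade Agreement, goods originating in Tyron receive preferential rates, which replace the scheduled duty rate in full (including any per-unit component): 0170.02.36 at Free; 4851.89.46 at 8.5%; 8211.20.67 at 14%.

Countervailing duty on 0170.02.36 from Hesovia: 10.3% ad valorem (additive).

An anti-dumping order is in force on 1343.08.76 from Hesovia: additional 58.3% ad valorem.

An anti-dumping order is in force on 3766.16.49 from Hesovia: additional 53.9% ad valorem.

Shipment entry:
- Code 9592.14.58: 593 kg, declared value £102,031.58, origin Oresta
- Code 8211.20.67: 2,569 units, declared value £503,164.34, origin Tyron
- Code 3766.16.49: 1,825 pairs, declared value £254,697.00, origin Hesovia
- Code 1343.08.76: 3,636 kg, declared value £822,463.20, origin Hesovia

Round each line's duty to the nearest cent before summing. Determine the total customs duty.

£732,854.30

Line 1 (9592.14.58, Oresta, 593 kg, £102,031.58):
Base rate for 9592.14.58 is 17.5%.
Duty = £102,031.58 × 17.5% = £17,855.53.
Line 2 (8211.20.67, Tyron, 2,569 units, £503,164.34):
Base rate for 8211.20.67 is 18% + £0.15/unit.
Origin Tyron qualifies under the Veloria–Tyron agreement and 8211.20.67 is covered: preferential rate 14% applies instead.
Duty = £503,164.34 × 14% = £70,443.01.
Line 3 (3766.16.49, Hesovia, 1,825 pairs, £254,697.00):
Base rate for 3766.16.49 is 9.5% + £0.05/pair.
Additional duty on 3766.16.49 from Hesovia: +53.9%. Applied ad valorem rate: 9.5% + 53.9% = 63.4%.
Duty = £254,697.00 × 63.4% + 1,825 × £0.05 = £161,569.15.
Line 4 (1343.08.76, Hesovia, 3,636 kg, £822,463.20):
Base rate for 1343.08.76 is £0.96/kg.
Additional duty on 1343.08.76 from Hesovia: +58.3% ad valorem. Applied ad valorem rate = 58.3%.
Duty = £822,463.20 × 58.3% + 3,636 × £0.96 = £482,986.61.
Total = £17,855.53 + £70,443.01 + £161,569.15 + £482,986.61 = £732,854.30.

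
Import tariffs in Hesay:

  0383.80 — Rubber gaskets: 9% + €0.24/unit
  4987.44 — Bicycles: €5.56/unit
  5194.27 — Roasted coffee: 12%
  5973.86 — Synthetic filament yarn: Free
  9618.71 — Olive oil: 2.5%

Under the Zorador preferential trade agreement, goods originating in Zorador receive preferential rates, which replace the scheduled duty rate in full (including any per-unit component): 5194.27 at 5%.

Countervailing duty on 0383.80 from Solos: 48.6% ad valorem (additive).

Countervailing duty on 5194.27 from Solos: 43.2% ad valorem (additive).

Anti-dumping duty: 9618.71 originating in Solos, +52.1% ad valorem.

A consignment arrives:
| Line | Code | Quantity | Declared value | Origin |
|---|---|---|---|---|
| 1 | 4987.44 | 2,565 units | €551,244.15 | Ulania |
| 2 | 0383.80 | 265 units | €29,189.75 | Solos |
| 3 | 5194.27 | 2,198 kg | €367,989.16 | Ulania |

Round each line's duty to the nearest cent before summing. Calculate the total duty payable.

Line 1 (4987.44, Ulania, 2,565 units, €551,244.15):
Base rate for 4987.44 is €5.56/unit.
Duty = 2,565 × €5.56 = €14,261.40.
Line 2 (0383.80, Solos, 265 units, €29,189.75):
Base rate for 0383.80 is 9% + €0.24/unit.
Additional duty on 0383.80 from Solos: +48.6%. Applied ad valorem rate: 9% + 48.6% = 57.6%.
Duty = €29,189.75 × 57.6% + 265 × €0.24 = €16,876.90.
Line 3 (5194.27, Ulania, 2,198 kg, €367,989.16):
Base rate for 5194.27 is 12%.
5194.27 has an FTA preferential rate, but origin Ulania is not Zorador; base rate stands.
The additional-duty order on 5194.27 targets Solos, not Ulania; it does not apply.
Duty = €367,989.16 × 12% = €44,158.70.
Total = €14,261.40 + €16,876.90 + €44,158.70 = €75,297.00.

€75,297.00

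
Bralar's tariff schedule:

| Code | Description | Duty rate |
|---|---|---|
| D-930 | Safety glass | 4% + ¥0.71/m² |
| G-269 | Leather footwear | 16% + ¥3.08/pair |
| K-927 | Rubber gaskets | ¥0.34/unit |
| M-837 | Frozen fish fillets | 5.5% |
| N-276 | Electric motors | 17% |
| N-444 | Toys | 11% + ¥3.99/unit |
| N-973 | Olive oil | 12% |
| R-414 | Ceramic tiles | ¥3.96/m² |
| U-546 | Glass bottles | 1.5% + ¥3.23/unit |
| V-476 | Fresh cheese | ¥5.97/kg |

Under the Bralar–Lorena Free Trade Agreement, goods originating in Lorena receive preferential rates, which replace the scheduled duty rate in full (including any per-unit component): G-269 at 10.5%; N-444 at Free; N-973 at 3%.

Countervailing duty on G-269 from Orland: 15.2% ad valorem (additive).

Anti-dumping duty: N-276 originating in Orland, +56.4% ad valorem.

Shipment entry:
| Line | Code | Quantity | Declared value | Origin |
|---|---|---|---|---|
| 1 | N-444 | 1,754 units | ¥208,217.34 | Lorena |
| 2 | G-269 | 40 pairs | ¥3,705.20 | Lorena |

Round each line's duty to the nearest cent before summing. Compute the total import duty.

Line 1 (N-444, Lorena, 1,754 units, ¥208,217.34):
Base rate for N-444 is 11% + ¥3.99/unit.
Origin Lorena qualifies under the Bralar–Lorena agreement and N-444 is covered: preferential rate Free applies instead.
Duty = ¥208,217.34 × 0% = ¥0.00.
Line 2 (G-269, Lorena, 40 pairs, ¥3,705.20):
Base rate for G-269 is 16% + ¥3.08/pair.
Origin Lorena qualifies under the Bralar–Lorena agreement and G-269 is covered: preferential rate 10.5% applies instead.
The additional-duty order on G-269 targets Orland, not Lorena; it does not apply.
Duty = ¥3,705.20 × 10.5% = ¥389.05.
Total = ¥0.00 + ¥389.05 = ¥389.05.

¥389.05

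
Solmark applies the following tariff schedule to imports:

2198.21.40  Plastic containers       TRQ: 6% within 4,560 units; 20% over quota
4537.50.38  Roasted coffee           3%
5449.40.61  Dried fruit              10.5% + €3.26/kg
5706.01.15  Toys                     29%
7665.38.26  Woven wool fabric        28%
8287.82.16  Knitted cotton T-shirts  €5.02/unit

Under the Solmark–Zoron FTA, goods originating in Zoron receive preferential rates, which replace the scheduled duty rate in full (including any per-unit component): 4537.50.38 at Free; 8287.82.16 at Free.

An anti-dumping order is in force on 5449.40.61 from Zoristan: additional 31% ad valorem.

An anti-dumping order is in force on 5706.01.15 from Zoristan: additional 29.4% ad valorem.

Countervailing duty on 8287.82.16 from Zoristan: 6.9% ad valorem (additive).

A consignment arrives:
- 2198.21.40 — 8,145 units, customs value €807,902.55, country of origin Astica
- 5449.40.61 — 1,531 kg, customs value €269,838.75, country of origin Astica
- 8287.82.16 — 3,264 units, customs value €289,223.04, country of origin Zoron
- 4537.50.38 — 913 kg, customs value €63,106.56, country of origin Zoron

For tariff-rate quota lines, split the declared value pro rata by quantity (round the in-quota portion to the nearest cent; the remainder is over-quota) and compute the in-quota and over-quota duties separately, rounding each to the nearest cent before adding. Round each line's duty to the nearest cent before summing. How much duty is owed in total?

€131,581.74

Line 1 (2198.21.40, Astica, 8,145 units, €807,902.55):
Code 2198.21.40 is under a tariff-rate quota (threshold 4,560 units). In-quota: 4,560 units at 6%; over-quota: 3,585 units at 20%.
Pro-rata value split: in-quota = €807,902.55 × 4,560/8,145 = €452,306.40; over-quota = €807,902.55 − €452,306.40 = €355,596.15.
In-quota duty = €452,306.40 × 6% = €27,138.38. Over-quota duty = €355,596.15 × 20% = €71,119.23.
Line duty = €27,138.38 + €71,119.23 = €98,257.61.
Line 2 (5449.40.61, Astica, 1,531 kg, €269,838.75):
Base rate for 5449.40.61 is 10.5% + €3.26/kg.
The additional-duty order on 5449.40.61 targets Zoristan, not Astica; it does not apply.
Duty = €269,838.75 × 10.5% + 1,531 × €3.26 = €33,324.13.
Line 3 (8287.82.16, Zoron, 3,264 units, €289,223.04):
Base rate for 8287.82.16 is €5.02/unit.
Origin Zoron qualifies under the Solmark–Zoron agreement and 8287.82.16 is covered: preferential rate Free applies instead.
The additional-duty order on 8287.82.16 targets Zoristan, not Zoron; it does not apply.
Duty = €289,223.04 × 0% = €0.00.
Line 4 (4537.50.38, Zoron, 913 kg, €63,106.56):
Base rate for 4537.50.38 is 3%.
Origin Zoron qualifies under the Solmark–Zoron agreement and 4537.50.38 is covered: preferential rate Free applies instead.
Duty = €63,106.56 × 0% = €0.00.
Total = €98,257.61 + €33,324.13 + €0.00 + €0.00 = €131,581.74.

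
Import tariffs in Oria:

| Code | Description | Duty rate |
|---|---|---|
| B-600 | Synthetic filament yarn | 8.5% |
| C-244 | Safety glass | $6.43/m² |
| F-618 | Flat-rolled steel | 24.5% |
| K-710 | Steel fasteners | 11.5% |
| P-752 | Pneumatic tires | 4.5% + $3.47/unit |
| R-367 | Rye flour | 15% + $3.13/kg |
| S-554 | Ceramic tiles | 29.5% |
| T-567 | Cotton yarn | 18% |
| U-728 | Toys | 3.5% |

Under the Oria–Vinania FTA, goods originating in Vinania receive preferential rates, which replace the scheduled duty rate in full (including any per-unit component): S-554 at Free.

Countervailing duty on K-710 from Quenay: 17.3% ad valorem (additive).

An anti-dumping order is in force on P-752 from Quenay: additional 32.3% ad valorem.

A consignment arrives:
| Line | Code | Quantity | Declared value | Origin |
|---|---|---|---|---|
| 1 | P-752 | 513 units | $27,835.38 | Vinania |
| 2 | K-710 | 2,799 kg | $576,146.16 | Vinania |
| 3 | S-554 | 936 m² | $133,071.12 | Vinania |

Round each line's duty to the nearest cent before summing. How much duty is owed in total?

$69,289.51

Line 1 (P-752, Vinania, 513 units, $27,835.38):
Base rate for P-752 is 4.5% + $3.47/unit.
Origin Vinania is the FTA partner but P-752 is not on the preference list; base rate stands.
The additional-duty order on P-752 targets Quenay, not Vinania; it does not apply.
Duty = $27,835.38 × 4.5% + 513 × $3.47 = $3,032.70.
Line 2 (K-710, Vinania, 2,799 kg, $576,146.16):
Base rate for K-710 is 11.5%.
Origin Vinania is the FTA partner but K-710 is not on the preference list; base rate stands.
The additional-duty order on K-710 targets Quenay, not Vinania; it does not apply.
Duty = $576,146.16 × 11.5% = $66,256.81.
Line 3 (S-554, Vinania, 936 m², $133,071.12):
Base rate for S-554 is 29.5%.
Origin Vinania qualifies under the Oria–Vinania agreement and S-554 is covered: preferential rate Free applies instead.
Duty = $133,071.12 × 0% = $0.00.
Total = $3,032.70 + $66,256.81 + $0.00 = $69,289.51.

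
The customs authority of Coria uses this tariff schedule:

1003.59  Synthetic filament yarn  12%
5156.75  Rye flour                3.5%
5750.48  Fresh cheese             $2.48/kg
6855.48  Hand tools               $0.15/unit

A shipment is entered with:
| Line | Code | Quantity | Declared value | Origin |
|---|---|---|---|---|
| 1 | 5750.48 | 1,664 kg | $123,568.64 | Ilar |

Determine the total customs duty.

Line 1 (5750.48, Ilar, 1,664 kg, $123,568.64):
Base rate for 5750.48 is $2.48/kg.
Duty = 1,664 × $2.48 = $4,126.72.

$4,126.72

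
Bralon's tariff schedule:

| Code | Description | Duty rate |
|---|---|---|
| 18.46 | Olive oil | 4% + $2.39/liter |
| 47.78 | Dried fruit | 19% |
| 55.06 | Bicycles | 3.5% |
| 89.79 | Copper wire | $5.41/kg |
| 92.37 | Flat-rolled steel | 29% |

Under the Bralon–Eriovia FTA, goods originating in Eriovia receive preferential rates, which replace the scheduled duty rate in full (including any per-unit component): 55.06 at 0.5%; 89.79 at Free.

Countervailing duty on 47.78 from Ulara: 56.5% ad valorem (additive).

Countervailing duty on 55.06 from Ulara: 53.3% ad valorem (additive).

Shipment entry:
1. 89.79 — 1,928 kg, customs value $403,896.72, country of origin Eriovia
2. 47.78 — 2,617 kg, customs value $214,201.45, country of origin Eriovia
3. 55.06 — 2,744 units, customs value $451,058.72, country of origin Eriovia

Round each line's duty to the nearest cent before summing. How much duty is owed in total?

Line 1 (89.79, Eriovia, 1,928 kg, $403,896.72):
Base rate for 89.79 is $5.41/kg.
Origin Eriovia qualifies under the Bralon–Eriovia agreement and 89.79 is covered: preferential rate Free applies instead.
Duty = $403,896.72 × 0% = $0.00.
Line 2 (47.78, Eriovia, 2,617 kg, $214,201.45):
Base rate for 47.78 is 19%.
Origin Eriovia is the FTA partner but 47.78 is not on the preference list; base rate stands.
The additional-duty order on 47.78 targets Ulara, not Eriovia; it does not apply.
Duty = $214,201.45 × 19% = $40,698.28.
Line 3 (55.06, Eriovia, 2,744 units, $451,058.72):
Base rate for 55.06 is 3.5%.
Origin Eriovia qualifies under the Bralon–Eriovia agreement and 55.06 is covered: preferential rate 0.5% applies instead.
The additional-duty order on 55.06 targets Ulara, not Eriovia; it does not apply.
Duty = $451,058.72 × 0.5% = $2,255.29.
Total = $0.00 + $40,698.28 + $2,255.29 = $42,953.57.

$42,953.57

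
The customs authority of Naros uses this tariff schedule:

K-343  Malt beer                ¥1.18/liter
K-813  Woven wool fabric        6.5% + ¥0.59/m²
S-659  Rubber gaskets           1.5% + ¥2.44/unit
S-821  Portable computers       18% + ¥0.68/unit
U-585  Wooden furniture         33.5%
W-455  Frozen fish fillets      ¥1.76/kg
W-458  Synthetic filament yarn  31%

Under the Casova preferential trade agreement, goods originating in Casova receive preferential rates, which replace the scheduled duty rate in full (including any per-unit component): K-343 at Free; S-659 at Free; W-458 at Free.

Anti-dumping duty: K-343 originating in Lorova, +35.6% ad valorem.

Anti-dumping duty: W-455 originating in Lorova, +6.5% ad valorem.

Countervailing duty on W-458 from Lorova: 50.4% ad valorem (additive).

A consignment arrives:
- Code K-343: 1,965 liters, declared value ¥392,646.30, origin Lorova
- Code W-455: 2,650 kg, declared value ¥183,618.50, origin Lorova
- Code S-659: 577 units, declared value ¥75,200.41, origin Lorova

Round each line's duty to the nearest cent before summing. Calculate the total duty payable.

¥161,235.87

Line 1 (K-343, Lorova, 1,965 liters, ¥392,646.30):
Base rate for K-343 is ¥1.18/liter.
K-343 has an FTA preferential rate, but origin Lorova is not Casova; base rate stands.
Additional duty on K-343 from Lorova: +35.6% ad valorem. Applied ad valorem rate = 35.6%.
Duty = ¥392,646.30 × 35.6% + 1,965 × ¥1.18 = ¥142,100.78.
Line 2 (W-455, Lorova, 2,650 kg, ¥183,618.50):
Base rate for W-455 is ¥1.76/kg.
Additional duty on W-455 from Lorova: +6.5% ad valorem. Applied ad valorem rate = 6.5%.
Duty = ¥183,618.50 × 6.5% + 2,650 × ¥1.76 = ¥16,599.20.
Line 3 (S-659, Lorova, 577 units, ¥75,200.41):
Base rate for S-659 is 1.5% + ¥2.44/unit.
S-659 has an FTA preferential rate, but origin Lorova is not Casova; base rate stands.
Duty = ¥75,200.41 × 1.5% + 577 × ¥2.44 = ¥2,535.89.
Total = ¥142,100.78 + ¥16,599.20 + ¥2,535.89 = ¥161,235.87.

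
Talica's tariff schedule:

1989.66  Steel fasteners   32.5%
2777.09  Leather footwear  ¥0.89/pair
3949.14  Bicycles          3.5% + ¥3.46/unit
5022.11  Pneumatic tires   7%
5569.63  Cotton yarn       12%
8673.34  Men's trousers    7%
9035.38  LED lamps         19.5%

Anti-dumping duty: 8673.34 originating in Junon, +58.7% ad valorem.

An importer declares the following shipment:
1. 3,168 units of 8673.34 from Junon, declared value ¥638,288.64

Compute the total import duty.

Line 1 (8673.34, Junon, 3,168 units, ¥638,288.64):
Base rate for 8673.34 is 7%.
Additional duty on 8673.34 from Junon: +58.7%. Applied ad valorem rate: 7% + 58.7% = 65.7%.
Duty = ¥638,288.64 × 65.7% = ¥419,355.64.

¥419,355.64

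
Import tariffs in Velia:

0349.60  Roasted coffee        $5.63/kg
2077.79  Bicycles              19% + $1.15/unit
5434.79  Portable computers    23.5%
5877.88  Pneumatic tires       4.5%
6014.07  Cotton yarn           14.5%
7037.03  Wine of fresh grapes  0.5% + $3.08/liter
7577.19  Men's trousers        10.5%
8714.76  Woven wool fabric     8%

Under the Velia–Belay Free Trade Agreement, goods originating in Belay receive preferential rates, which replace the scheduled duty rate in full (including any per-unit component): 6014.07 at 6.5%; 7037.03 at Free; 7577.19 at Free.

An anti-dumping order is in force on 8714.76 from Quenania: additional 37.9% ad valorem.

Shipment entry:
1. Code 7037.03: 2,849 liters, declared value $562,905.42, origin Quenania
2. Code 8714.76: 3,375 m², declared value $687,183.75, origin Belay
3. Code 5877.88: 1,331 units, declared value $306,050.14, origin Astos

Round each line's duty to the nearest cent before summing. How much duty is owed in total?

Line 1 (7037.03, Quenania, 2,849 liters, $562,905.42):
Base rate for 7037.03 is 0.5% + $3.08/liter.
7037.03 has an FTA preferential rate, but origin Quenania is not Belay; base rate stands.
Duty = $562,905.42 × 0.5% + 2,849 × $3.08 = $11,589.45.
Line 2 (8714.76, Belay, 3,375 m², $687,183.75):
Base rate for 8714.76 is 8%.
Origin Belay is the FTA partner but 8714.76 is not on the preference list; base rate stands.
The additional-duty order on 8714.76 targets Quenania, not Belay; it does not apply.
Duty = $687,183.75 × 8% = $54,974.70.
Line 3 (5877.88, Astos, 1,331 units, $306,050.14):
Base rate for 5877.88 is 4.5%.
Duty = $306,050.14 × 4.5% = $13,772.26.
Total = $11,589.45 + $54,974.70 + $13,772.26 = $80,336.41.

$80,336.41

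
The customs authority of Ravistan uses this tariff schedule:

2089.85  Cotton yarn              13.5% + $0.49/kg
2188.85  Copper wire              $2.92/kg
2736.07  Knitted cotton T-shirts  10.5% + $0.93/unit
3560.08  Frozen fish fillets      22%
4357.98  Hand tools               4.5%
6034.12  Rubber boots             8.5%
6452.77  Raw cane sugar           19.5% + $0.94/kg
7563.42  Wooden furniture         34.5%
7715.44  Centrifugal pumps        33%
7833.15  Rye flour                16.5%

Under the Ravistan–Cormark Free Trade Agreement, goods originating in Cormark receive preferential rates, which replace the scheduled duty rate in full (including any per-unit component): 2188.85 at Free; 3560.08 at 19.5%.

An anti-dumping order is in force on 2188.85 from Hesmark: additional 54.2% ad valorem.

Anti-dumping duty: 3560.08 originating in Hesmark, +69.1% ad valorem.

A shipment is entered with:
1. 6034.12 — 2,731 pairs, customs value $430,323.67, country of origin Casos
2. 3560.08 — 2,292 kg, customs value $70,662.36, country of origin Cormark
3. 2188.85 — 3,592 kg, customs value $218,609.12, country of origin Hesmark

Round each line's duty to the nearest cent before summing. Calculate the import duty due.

$179,331.45

Line 1 (6034.12, Casos, 2,731 pairs, $430,323.67):
Base rate for 6034.12 is 8.5%.
Duty = $430,323.67 × 8.5% = $36,577.51.
Line 2 (3560.08, Cormark, 2,292 kg, $70,662.36):
Base rate for 3560.08 is 22%.
Origin Cormark qualifies under the Ravistan–Cormark agreement and 3560.08 is covered: preferential rate 19.5% applies instead.
The additional-duty order on 3560.08 targets Hesmark, not Cormark; it does not apply.
Duty = $70,662.36 × 19.5% = $13,779.16.
Line 3 (2188.85, Hesmark, 3,592 kg, $218,609.12):
Base rate for 2188.85 is $2.92/kg.
2188.85 has an FTA preferential rate, but origin Hesmark is not Cormark; base rate stands.
Additional duty on 2188.85 from Hesmark: +54.2% ad valorem. Applied ad valorem rate = 54.2%.
Duty = $218,609.12 × 54.2% + 3,592 × $2.92 = $128,974.78.
Total = $36,577.51 + $13,779.16 + $128,974.78 = $179,331.45.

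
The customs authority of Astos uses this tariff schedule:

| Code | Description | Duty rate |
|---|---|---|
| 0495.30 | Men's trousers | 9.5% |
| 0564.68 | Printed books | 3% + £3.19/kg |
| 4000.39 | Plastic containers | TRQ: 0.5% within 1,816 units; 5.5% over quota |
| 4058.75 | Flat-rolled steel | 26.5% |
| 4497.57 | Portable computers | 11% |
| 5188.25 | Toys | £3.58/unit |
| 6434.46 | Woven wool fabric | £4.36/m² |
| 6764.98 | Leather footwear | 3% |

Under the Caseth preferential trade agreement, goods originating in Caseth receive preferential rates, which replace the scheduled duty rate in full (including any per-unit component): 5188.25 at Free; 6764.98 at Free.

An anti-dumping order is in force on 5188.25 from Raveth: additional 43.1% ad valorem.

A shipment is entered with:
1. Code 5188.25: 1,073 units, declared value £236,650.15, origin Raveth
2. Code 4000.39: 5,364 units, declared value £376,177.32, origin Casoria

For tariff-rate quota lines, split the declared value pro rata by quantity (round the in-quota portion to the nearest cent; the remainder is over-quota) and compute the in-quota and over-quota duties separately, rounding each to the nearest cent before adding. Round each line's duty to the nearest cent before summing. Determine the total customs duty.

£120,159.50

Line 1 (5188.25, Raveth, 1,073 units, £236,650.15):
Base rate for 5188.25 is £3.58/unit.
5188.25 has an FTA preferential rate, but origin Raveth is not Caseth; base rate stands.
Additional duty on 5188.25 from Raveth: +43.1% ad valorem. Applied ad valorem rate = 43.1%.
Duty = £236,650.15 × 43.1% + 1,073 × £3.58 = £105,837.55.
Line 2 (4000.39, Casoria, 5,364 units, £376,177.32):
Code 4000.39 is under a tariff-rate quota (threshold 1,816 units). In-quota: 1,816 units at 0.5%; over-quota: 3,548 units at 5.5%.
Pro-rata value split: in-quota = £376,177.32 × 1,816/5,364 = £127,356.08; over-quota = £376,177.32 − £127,356.08 = £248,821.24.
In-quota duty = £127,356.08 × 0.5% = £636.78. Over-quota duty = £248,821.24 × 5.5% = £13,685.17.
Line duty = £636.78 + £13,685.17 = £14,321.95.
Total = £105,837.55 + £14,321.95 = £120,159.50.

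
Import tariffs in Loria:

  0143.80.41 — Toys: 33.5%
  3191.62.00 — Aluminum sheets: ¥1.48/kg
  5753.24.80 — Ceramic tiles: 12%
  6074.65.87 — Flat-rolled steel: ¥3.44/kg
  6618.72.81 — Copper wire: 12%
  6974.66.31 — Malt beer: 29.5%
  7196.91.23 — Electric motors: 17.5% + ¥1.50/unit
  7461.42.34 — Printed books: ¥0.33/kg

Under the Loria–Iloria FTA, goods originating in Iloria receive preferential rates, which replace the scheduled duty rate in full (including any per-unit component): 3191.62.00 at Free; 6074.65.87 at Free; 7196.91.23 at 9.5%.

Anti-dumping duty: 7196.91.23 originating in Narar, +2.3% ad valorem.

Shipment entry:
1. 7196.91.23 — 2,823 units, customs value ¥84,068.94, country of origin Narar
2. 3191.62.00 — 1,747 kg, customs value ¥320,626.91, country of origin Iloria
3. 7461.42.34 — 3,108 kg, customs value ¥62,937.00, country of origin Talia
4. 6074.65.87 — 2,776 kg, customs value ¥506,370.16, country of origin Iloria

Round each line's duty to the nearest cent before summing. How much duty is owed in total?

¥21,905.79

Line 1 (7196.91.23, Narar, 2,823 units, ¥84,068.94):
Base rate for 7196.91.23 is 17.5% + ¥1.50/unit.
7196.91.23 has an FTA preferential rate, but origin Narar is not Iloria; base rate stands.
Additional duty on 7196.91.23 from Narar: +2.3%. Applied ad valorem rate: 17.5% + 2.3% = 19.8%.
Duty = ¥84,068.94 × 19.8% + 2,823 × ¥1.50 = ¥20,880.15.
Line 2 (3191.62.00, Iloria, 1,747 kg, ¥320,626.91):
Base rate for 3191.62.00 is ¥1.48/kg.
Origin Iloria qualifies under the Loria–Iloria agreement and 3191.62.00 is covered: preferential rate Free applies instead.
Duty = ¥320,626.91 × 0% = ¥0.00.
Line 3 (7461.42.34, Talia, 3,108 kg, ¥62,937.00):
Base rate for 7461.42.34 is ¥0.33/kg.
Duty = 3,108 × ¥0.33 = ¥1,025.64.
Line 4 (6074.65.87, Iloria, 2,776 kg, ¥506,370.16):
Base rate for 6074.65.87 is ¥3.44/kg.
Origin Iloria qualifies under the Loria–Iloria agreement and 6074.65.87 is covered: preferential rate Free applies instead.
Duty = ¥506,370.16 × 0% = ¥0.00.
Total = ¥20,880.15 + ¥0.00 + ¥1,025.64 + ¥0.00 = ¥21,905.79.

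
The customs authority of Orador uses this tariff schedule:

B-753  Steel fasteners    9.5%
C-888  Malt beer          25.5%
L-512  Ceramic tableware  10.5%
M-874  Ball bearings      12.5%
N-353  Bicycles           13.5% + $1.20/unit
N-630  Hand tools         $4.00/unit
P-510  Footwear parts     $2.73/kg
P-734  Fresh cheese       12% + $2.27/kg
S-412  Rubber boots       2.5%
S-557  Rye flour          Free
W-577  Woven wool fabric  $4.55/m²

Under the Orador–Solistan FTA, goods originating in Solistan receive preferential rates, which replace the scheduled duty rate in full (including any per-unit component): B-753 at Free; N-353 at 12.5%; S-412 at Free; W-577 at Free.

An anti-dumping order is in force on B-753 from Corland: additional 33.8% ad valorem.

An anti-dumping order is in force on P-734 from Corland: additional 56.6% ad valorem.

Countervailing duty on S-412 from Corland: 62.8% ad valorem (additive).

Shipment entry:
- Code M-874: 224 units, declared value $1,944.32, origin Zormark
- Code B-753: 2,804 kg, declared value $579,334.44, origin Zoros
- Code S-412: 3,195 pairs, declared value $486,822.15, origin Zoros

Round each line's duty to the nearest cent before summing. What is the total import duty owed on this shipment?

$67,450.36

Line 1 (M-874, Zormark, 224 units, $1,944.32):
Base rate for M-874 is 12.5%.
Duty = $1,944.32 × 12.5% = $243.04.
Line 2 (B-753, Zoros, 2,804 kg, $579,334.44):
Base rate for B-753 is 9.5%.
B-753 has an FTA preferential rate, but origin Zoros is not Solistan; base rate stands.
The additional-duty order on B-753 targets Corland, not Zoros; it does not apply.
Duty = $579,334.44 × 9.5% = $55,036.77.
Line 3 (S-412, Zoros, 3,195 pairs, $486,822.15):
Base rate for S-412 is 2.5%.
S-412 has an FTA preferential rate, but origin Zoros is not Solistan; base rate stands.
The additional-duty order on S-412 targets Corland, not Zoros; it does not apply.
Duty = $486,822.15 × 2.5% = $12,170.55.
Total = $243.04 + $55,036.77 + $12,170.55 = $67,450.36.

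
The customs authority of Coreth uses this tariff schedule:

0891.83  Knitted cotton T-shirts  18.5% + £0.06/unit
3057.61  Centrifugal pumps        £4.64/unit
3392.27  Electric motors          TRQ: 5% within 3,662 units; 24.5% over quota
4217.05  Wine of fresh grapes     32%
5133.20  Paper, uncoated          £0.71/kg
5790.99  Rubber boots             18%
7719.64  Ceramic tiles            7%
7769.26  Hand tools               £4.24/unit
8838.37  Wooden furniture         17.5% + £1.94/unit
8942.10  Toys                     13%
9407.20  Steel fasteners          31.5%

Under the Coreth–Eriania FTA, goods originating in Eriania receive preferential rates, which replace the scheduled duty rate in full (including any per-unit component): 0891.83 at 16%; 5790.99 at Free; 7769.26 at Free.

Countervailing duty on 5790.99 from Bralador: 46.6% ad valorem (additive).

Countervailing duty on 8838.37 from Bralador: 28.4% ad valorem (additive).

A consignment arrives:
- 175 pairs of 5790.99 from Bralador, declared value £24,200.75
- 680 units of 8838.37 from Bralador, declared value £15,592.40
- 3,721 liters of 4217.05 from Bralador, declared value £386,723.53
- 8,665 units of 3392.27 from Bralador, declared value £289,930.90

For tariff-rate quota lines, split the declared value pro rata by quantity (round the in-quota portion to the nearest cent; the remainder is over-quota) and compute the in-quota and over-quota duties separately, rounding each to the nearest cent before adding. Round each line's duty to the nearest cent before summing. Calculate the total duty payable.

£195,000.94

Line 1 (5790.99, Bralador, 175 pairs, £24,200.75):
Base rate for 5790.99 is 18%.
5790.99 has an FTA preferential rate, but origin Bralador is not Eriania; base rate stands.
Additional duty on 5790.99 from Bralador: +46.6%. Applied ad valorem rate: 18% + 46.6% = 64.6%.
Duty = £24,200.75 × 64.6% = £15,633.68.
Line 2 (8838.37, Bralador, 680 units, £15,592.40):
Base rate for 8838.37 is 17.5% + £1.94/unit.
Additional duty on 8838.37 from Bralador: +28.4%. Applied ad valorem rate: 17.5% + 28.4% = 45.9%.
Duty = £15,592.40 × 45.9% + 680 × £1.94 = £8,476.11.
Line 3 (4217.05, Bralador, 3,721 liters, £386,723.53):
Base rate for 4217.05 is 32%.
Duty = £386,723.53 × 32% = £123,751.53.
Line 4 (3392.27, Bralador, 8,665 units, £289,930.90):
Code 3392.27 is under a tariff-rate quota (threshold 3,662 units). In-quota: 3,662 units at 5%; over-quota: 5,003 units at 24.5%.
Pro-rata value split: in-quota = £289,930.90 × 3,662/8,665 = £122,530.52; over-quota = £289,930.90 − £122,530.52 = £167,400.38.
In-quota duty = £122,530.52 × 5% = £6,126.53. Over-quota duty = £167,400.38 × 24.5% = £41,013.09.
Line duty = £6,126.53 + £41,013.09 = £47,139.62.
Total = £15,633.68 + £8,476.11 + £123,751.53 + £47,139.62 = £195,000.94.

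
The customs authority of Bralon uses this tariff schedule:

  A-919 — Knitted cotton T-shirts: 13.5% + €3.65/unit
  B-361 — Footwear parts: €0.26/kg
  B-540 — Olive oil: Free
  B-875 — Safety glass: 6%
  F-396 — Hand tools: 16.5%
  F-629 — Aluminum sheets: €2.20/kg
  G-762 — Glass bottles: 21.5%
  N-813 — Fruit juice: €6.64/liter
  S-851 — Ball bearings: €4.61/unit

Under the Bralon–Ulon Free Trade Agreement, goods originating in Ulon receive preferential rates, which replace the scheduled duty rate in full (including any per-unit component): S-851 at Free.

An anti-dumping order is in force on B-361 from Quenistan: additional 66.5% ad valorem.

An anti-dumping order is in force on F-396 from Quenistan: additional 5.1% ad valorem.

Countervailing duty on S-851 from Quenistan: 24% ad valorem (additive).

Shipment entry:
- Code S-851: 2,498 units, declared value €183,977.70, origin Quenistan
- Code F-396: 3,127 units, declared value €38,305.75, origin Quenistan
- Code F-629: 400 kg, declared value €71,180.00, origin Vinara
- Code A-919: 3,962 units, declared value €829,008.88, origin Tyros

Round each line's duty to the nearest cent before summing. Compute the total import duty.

Line 1 (S-851, Quenistan, 2,498 units, €183,977.70):
Base rate for S-851 is €4.61/unit.
S-851 has an FTA preferential rate, but origin Quenistan is not Ulon; base rate stands.
Additional duty on S-851 from Quenistan: +24% ad valorem. Applied ad valorem rate = 24%.
Duty = €183,977.70 × 24% + 2,498 × €4.61 = €55,670.43.
Line 2 (F-396, Quenistan, 3,127 units, €38,305.75):
Base rate for F-396 is 16.5%.
Additional duty on F-396 from Quenistan: +5.1%. Applied ad valorem rate: 16.5% + 5.1% = 21.6%.
Duty = €38,305.75 × 21.6% = €8,274.04.
Line 3 (F-629, Vinara, 400 kg, €71,180.00):
Base rate for F-629 is €2.20/kg.
Duty = 400 × €2.20 = €880.00.
Line 4 (A-919, Tyros, 3,962 units, €829,008.88):
Base rate for A-919 is 13.5% + €3.65/unit.
Duty = €829,008.88 × 13.5% + 3,962 × €3.65 = €126,377.50.
Total = €55,670.43 + €8,274.04 + €880.00 + €126,377.50 = €191,201.97.

€191,201.97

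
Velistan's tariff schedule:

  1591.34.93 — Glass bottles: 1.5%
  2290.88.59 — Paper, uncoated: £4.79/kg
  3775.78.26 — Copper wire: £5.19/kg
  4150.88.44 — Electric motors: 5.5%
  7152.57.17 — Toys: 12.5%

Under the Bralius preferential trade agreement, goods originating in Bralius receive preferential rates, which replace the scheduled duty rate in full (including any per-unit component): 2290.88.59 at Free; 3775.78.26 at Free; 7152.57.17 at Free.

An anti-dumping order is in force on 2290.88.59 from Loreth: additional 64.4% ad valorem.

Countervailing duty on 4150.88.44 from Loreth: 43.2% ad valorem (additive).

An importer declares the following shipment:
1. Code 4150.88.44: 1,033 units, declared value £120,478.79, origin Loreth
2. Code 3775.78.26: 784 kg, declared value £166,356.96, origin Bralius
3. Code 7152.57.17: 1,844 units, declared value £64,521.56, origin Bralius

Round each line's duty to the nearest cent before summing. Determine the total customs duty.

£58,673.17

Line 1 (4150.88.44, Loreth, 1,033 units, £120,478.79):
Base rate for 4150.88.44 is 5.5%.
Additional duty on 4150.88.44 from Loreth: +43.2%. Applied ad valorem rate: 5.5% + 43.2% = 48.7%.
Duty = £120,478.79 × 48.7% = £58,673.17.
Line 2 (3775.78.26, Bralius, 784 kg, £166,356.96):
Base rate for 3775.78.26 is £5.19/kg.
Origin Bralius qualifies under the Velistan–Bralius agreement and 3775.78.26 is covered: preferential rate Free applies instead.
Duty = £166,356.96 × 0% = £0.00.
Line 3 (7152.57.17, Bralius, 1,844 units, £64,521.56):
Base rate for 7152.57.17 is 12.5%.
Origin Bralius qualifies under the Velistan–Bralius agreement and 7152.57.17 is covered: preferential rate Free applies instead.
Duty = £64,521.56 × 0% = £0.00.
Total = £58,673.17 + £0.00 + £0.00 = £58,673.17.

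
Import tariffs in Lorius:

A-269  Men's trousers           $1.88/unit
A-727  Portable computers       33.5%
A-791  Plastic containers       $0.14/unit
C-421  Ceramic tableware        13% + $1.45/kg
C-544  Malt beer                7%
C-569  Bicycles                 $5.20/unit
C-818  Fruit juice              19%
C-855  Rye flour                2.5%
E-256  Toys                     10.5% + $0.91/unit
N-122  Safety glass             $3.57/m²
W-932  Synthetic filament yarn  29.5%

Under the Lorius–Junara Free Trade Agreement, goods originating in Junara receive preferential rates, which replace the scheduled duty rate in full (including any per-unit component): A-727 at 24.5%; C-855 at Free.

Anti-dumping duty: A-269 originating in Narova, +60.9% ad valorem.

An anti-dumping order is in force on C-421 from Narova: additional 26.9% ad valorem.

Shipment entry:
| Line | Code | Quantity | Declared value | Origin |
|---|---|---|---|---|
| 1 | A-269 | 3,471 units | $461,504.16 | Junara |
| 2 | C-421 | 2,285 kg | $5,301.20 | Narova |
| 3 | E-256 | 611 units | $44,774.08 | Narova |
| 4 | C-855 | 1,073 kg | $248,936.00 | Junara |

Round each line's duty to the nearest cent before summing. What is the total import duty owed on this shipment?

$17,211.20

Line 1 (A-269, Junara, 3,471 units, $461,504.16):
Base rate for A-269 is $1.88/unit.
Origin Junara is the FTA partner but A-269 is not on the preference list; base rate stands.
The additional-duty order on A-269 targets Narova, not Junara; it does not apply.
Duty = 3,471 × $1.88 = $6,525.48.
Line 2 (C-421, Narova, 2,285 kg, $5,301.20):
Base rate for C-421 is 13% + $1.45/kg.
Additional duty on C-421 from Narova: +26.9%. Applied ad valorem rate: 13% + 26.9% = 39.9%.
Duty = $5,301.20 × 39.9% + 2,285 × $1.45 = $5,428.43.
Line 3 (E-256, Narova, 611 units, $44,774.08):
Base rate for E-256 is 10.5% + $0.91/unit.
Duty = $44,774.08 × 10.5% + 611 × $0.91 = $5,257.29.
Line 4 (C-855, Junara, 1,073 kg, $248,936.00):
Base rate for C-855 is 2.5%.
Origin Junara qualifies under the Lorius–Junara agreement and C-855 is covered: preferential rate Free applies instead.
Duty = $248,936.00 × 0% = $0.00.
Total = $6,525.48 + $5,428.43 + $5,257.29 + $0.00 = $17,211.20.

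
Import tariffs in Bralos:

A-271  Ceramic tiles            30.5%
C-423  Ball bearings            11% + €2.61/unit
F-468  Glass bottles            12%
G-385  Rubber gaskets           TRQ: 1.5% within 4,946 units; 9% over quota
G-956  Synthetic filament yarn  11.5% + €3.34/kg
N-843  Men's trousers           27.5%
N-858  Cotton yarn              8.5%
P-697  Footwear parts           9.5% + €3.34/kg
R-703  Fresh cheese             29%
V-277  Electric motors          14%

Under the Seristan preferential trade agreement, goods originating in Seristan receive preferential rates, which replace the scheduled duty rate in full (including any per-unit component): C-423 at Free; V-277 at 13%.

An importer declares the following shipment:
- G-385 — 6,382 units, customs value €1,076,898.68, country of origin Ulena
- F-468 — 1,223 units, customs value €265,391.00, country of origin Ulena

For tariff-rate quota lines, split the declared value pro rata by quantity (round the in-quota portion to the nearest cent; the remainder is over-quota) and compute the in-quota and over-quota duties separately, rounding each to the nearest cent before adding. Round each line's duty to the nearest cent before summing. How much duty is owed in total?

Line 1 (G-385, Ulena, 6,382 units, €1,076,898.68):
Code G-385 is under a tariff-rate quota (threshold 4,946 units). In-quota: 4,946 units at 1.5%; over-quota: 1,436 units at 9%.
Pro-rata value split: in-quota = €1,076,898.68 × 4,946/6,382 = €834,588.04; over-quota = €1,076,898.68 − €834,588.04 = €242,310.64.
In-quota duty = €834,588.04 × 1.5% = €12,518.82. Over-quota duty = €242,310.64 × 9% = €21,807.96.
Line duty = €12,518.82 + €21,807.96 = €34,326.78.
Line 2 (F-468, Ulena, 1,223 units, €265,391.00):
Base rate for F-468 is 12%.
Duty = €265,391.00 × 12% = €31,846.92.
Total = €34,326.78 + €31,846.92 = €66,173.70.

€66,173.70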